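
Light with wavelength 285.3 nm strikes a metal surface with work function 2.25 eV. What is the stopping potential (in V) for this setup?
2.0957 V

The stopping potential V_s satisfies: eV_s = KE_max

First, find KE_max using Einstein's equation:
E_photon = hc/λ = 4.3457 eV
KE_max = E_photon - φ = 4.3457 - 2.25 = 2.0957 eV

Since eV_s = KE_max:
V_s = KE_max/e = 2.0957 V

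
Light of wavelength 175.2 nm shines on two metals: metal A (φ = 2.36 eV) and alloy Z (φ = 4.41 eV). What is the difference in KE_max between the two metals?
2.0500 eV

Using KE_max = hc/λ - φ for each metal:

Photon energy: E = hc/λ = 7.0767 eV

For metal A (φ₁ = 2.36 eV):
KE₁ = E - φ₁ = 7.0767 - 2.36 = 4.7167 eV

For alloy Z (φ₂ = 4.41 eV):
KE₂ = E - φ₂ = 7.0767 - 4.41 = 2.6667 eV

Difference:
ΔKE = KE₁ - KE₂ = 4.7167 - 2.6667 = 2.0500 eV

Note: The difference equals the difference in work functions: 4.41 - 2.36 = 2.05 eV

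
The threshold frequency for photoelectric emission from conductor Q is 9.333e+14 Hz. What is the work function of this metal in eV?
3.86 eV

At the threshold frequency, photon energy equals work function:
φ = hf₀

Calculating:
φ = (6.626×10⁻³⁴ J·s)(9.333e+14 Hz)
φ = 3.86 eV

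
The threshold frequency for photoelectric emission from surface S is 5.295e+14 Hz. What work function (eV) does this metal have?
2.19 eV

At the threshold frequency, photon energy equals work function:
φ = hf₀

Calculating:
φ = (6.626×10⁻³⁴ J·s)(5.295e+14 Hz)
φ = 2.19 eV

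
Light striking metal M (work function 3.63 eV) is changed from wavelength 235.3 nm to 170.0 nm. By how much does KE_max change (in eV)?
2.0240 eV

Using Einstein's equation: KE_max = hc/λ - φ

For λ₁ = 235.3 nm:
KE₁ = hc/λ₁ - φ = 5.2692 - 3.63 = 1.6392 eV

For λ₂ = 170.0 nm:
KE₂ = hc/λ₂ - φ = 7.2932 - 3.63 = 3.6632 eV

Change in KE:
ΔKE = KE₂ - KE₁ = 3.6632 - 1.6392 = 2.0240 eV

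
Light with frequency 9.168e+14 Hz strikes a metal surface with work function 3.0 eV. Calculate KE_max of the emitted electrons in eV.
0.7916 eV

Using Einstein's photoelectric equation: KE_max = hf - φ

First, calculate the photon energy:
E_photon = hf = (6.626×10⁻³⁴ J·s)(9.168e+14 Hz)
E_photon = 3.7916 eV

Then, the maximum kinetic energy:
KE_max = E_photon - φ = 3.7916 eV - 3.0 eV = 0.7916 eV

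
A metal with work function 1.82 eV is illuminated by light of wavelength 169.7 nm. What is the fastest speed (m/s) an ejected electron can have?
1.3892e+06 m/s

First, find the maximum kinetic energy:
E_photon = hc/λ = 7.3061 eV
KE_max = E_photon - φ = 7.3061 - 1.82 = 5.4861 eV

Convert to Joules: KE_max = 5.4861 × 1.602×10⁻¹⁹ J = 8.7897e-19 J

Then use KE = ½mv² to find velocity:
v = √(2·KE/m) = √(2 × 8.7897e-19 J / 9.109e-31 kg)
v = 1.3892e+06 m/s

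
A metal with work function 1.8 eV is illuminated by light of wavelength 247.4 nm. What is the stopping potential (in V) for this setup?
3.2115 V

The stopping potential V_s satisfies: eV_s = KE_max

First, find KE_max using Einstein's equation:
E_photon = hc/λ = 5.0115 eV
KE_max = E_photon - φ = 5.0115 - 1.8 = 3.2115 eV

Since eV_s = KE_max:
V_s = KE_max/e = 3.2115 V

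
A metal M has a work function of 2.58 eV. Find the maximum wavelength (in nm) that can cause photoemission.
480.56 nm

The threshold wavelength is when the photon energy equals the work function:
hc/λ₀ = φ

Solving for λ₀:
λ₀ = hc/φ = (6.626×10⁻³⁴ J·s)(3×10⁸ m/s) / (2.58 eV × 1.602×10⁻¹⁹ J/eV)
λ₀ = 480.56 nm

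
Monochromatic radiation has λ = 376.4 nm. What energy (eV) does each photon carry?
3.2939 eV

Using E = hf = hc/λ:

E = hc/λ = (6.626×10⁻³⁴ J·s)(3×10⁸ m/s) / (376.4×10⁻⁹ m)
E = 3.2939 eV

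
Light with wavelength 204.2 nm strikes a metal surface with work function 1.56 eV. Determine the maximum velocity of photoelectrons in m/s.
1.2598e+06 m/s

First, find the maximum kinetic energy:
E_photon = hc/λ = 6.0717 eV
KE_max = E_photon - φ = 6.0717 - 1.56 = 4.5117 eV

Convert to Joules: KE_max = 4.5117 × 1.602×10⁻¹⁹ J = 7.2285e-19 J

Then use KE = ½mv² to find velocity:
v = √(2·KE/m) = √(2 × 7.2285e-19 J / 9.109e-31 kg)
v = 1.2598e+06 m/s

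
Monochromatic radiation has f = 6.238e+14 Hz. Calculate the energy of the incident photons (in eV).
2.5798 eV

Using E = hf:

E = hf = (6.626×10⁻³⁴ J·s)(6.238e+14 Hz)
E = 2.5798 eV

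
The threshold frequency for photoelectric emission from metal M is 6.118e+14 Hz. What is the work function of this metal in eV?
2.53 eV

At the threshold frequency, photon energy equals work function:
φ = hf₀

Calculating:
φ = (6.626×10⁻³⁴ J·s)(6.118e+14 Hz)
φ = 2.53 eV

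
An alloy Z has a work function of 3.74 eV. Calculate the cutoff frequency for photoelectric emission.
9.0433e+14 Hz

The threshold frequency is when the photon energy equals the work function:
hf₀ = φ

Solving for f₀:
f₀ = φ/h = (3.74 eV × 1.602×10⁻¹⁹ J/eV) / (6.626×10⁻³⁴ J·s)
f₀ = 9.0433e+14 Hz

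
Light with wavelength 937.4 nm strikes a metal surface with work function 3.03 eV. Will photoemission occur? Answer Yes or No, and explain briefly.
No

For photoemission, the photon energy must exceed the work function.

Photon energy: E = hc/λ = 1.3226 eV
Work function: φ = 3.03 eV

Since E_photon (1.3226 eV) < φ (3.03 eV), photoemission will NOT occur.
The threshold wavelength is λ₀ = hc/φ = 409.2 nm.
Since 937.4 nm > 409.2 nm, the photons lack sufficient energy.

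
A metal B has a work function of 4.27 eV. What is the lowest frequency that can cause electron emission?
1.0325e+15 Hz

The threshold frequency is when the photon energy equals the work function:
hf₀ = φ

Solving for f₀:
f₀ = φ/h = (4.27 eV × 1.602×10⁻¹⁹ J/eV) / (6.626×10⁻³⁴ J·s)
f₀ = 1.0325e+15 Hz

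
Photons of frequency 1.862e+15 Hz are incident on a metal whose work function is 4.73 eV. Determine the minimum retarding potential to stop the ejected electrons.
2.9706 V

The stopping potential V_s satisfies: eV_s = KE_max

First, find KE_max using Einstein's equation:
E_photon = hf = (6.626×10⁻³⁴ J·s)(1.862e+15 Hz) = 7.7006 eV
KE_max = E_photon - φ = 7.7006 - 4.73 = 2.9706 eV

Since eV_s = KE_max:
V_s = KE_max/e = 2.9706 V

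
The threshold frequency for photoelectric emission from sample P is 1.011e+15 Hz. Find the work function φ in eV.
4.18 eV

At the threshold frequency, photon energy equals work function:
φ = hf₀

Calculating:
φ = (6.626×10⁻³⁴ J·s)(1.011e+15 Hz)
φ = 4.18 eV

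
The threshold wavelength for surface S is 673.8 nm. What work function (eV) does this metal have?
1.84 eV

At the threshold wavelength, photon energy equals work function:
φ = hc/λ₀

Calculating:
φ = (6.626×10⁻³⁴ J·s)(3×10⁸ m/s) / (673.8×10⁻⁹ m)
φ = 1.84 eV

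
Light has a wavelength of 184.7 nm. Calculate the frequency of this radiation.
1.6231e+15 Hz

Using the wave equation: c = fλ

Solving for frequency:
f = c/λ = (3×10⁸ m/s) / (184.7×10⁻⁹ m)
f = 1.6231e+15 Hz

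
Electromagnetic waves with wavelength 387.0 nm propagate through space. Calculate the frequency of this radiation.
7.7466e+14 Hz

Using the wave equation: c = fλ

Solving for frequency:
f = c/λ = (3×10⁸ m/s) / (387.0×10⁻⁹ m)
f = 7.7466e+14 Hz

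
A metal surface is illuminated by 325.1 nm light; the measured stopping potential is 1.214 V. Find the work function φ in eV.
2.60 eV

The stopping potential gives the maximum kinetic energy: KE_max = eV_s = 1.214 eV

From Einstein's photoelectric equation: KE_max = hc/λ - φ
Rearranging: φ = hc/λ - KE_max

Calculate photon energy:
E_photon = hc/λ = (6.626×10⁻³⁴ J·s)(3×10⁸ m/s) / (325.1×10⁻⁹ m) = 3.8137 eV

Therefore:
φ = 3.8137 - 1.214 = 2.60 eV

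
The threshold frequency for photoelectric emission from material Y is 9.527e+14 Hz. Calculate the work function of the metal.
3.94 eV

At the threshold frequency, photon energy equals work function:
φ = hf₀

Calculating:
φ = (6.626×10⁻³⁴ J·s)(9.527e+14 Hz)
φ = 3.94 eV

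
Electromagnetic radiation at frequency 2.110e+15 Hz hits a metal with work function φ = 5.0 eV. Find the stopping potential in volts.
3.7263 V

The stopping potential V_s satisfies: eV_s = KE_max

First, find KE_max using Einstein's equation:
E_photon = hf = (6.626×10⁻³⁴ J·s)(2.110e+15 Hz) = 8.7263 eV
KE_max = E_photon - φ = 8.7263 - 5.0 = 3.7263 eV

Since eV_s = KE_max:
V_s = KE_max/e = 3.7263 V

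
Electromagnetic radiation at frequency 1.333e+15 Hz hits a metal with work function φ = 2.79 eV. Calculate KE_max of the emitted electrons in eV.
2.7228 eV

Using Einstein's photoelectric equation: KE_max = hf - φ

First, calculate the photon energy:
E_photon = hf = (6.626×10⁻³⁴ J·s)(1.333e+15 Hz)
E_photon = 5.5128 eV

Then, the maximum kinetic energy:
KE_max = E_photon - φ = 5.5128 eV - 2.79 eV = 2.7228 eV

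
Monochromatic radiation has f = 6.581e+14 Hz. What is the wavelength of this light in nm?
455.54 nm

Using the wave equation: c = fλ

Solving for wavelength:
λ = c/f = (3×10⁸ m/s) / (6.581e+14 Hz)
λ = 455.54 nm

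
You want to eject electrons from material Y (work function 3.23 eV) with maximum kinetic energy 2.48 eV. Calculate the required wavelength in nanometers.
217.14 nm

From Einstein's equation: KE_max = hc/λ - φ

Rearranging for λ:
hc/λ = KE_max + φ
λ = hc/(KE_max + φ)

Required photon energy:
E_photon = KE_max + φ = 2.48 + 3.23 = 5.71 eV

Required wavelength:
λ = hc/E_photon = (6.626×10⁻³⁴)(3×10⁸) / (5.71 × 1.602×10⁻¹⁹)
λ = 217.14 nm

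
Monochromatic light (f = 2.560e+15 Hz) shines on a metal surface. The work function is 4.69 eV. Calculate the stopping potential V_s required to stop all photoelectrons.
5.8973 V

The stopping potential V_s satisfies: eV_s = KE_max

First, find KE_max using Einstein's equation:
E_photon = hf = (6.626×10⁻³⁴ J·s)(2.560e+15 Hz) = 10.5873 eV
KE_max = E_photon - φ = 10.5873 - 4.69 = 5.8973 eV

Since eV_s = KE_max:
V_s = KE_max/e = 5.8973 V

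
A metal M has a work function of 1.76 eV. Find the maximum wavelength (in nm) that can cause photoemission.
704.46 nm

The threshold wavelength is when the photon energy equals the work function:
hc/λ₀ = φ

Solving for λ₀:
λ₀ = hc/φ = (6.626×10⁻³⁴ J·s)(3×10⁸ m/s) / (1.76 eV × 1.602×10⁻¹⁹ J/eV)
λ₀ = 704.46 nm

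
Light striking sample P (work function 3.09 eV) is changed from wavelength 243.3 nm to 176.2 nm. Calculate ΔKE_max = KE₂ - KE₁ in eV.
1.9406 eV

Using Einstein's equation: KE_max = hc/λ - φ

For λ₁ = 243.3 nm:
KE₁ = hc/λ₁ - φ = 5.0959 - 3.09 = 2.0059 eV

For λ₂ = 176.2 nm:
KE₂ = hc/λ₂ - φ = 7.0366 - 3.09 = 3.9466 eV

Change in KE:
ΔKE = KE₂ - KE₁ = 3.9466 - 2.0059 = 1.9406 eV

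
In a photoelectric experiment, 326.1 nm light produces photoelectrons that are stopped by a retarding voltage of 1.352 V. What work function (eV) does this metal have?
2.45 eV

The stopping potential gives the maximum kinetic energy: KE_max = eV_s = 1.352 eV

From Einstein's photoelectric equation: KE_max = hc/λ - φ
Rearranging: φ = hc/λ - KE_max

Calculate photon energy:
E_photon = hc/λ = (6.626×10⁻³⁴ J·s)(3×10⁸ m/s) / (326.1×10⁻⁹ m) = 3.8020 eV

Therefore:
φ = 3.8020 - 1.352 = 2.45 eV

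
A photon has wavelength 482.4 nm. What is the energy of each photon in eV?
2.5702 eV

Using E = hf = hc/λ:

E = hc/λ = (6.626×10⁻³⁴ J·s)(3×10⁸ m/s) / (482.4×10⁻⁹ m)
E = 2.5702 eV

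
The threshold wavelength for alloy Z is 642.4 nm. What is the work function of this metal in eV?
1.93 eV

At the threshold wavelength, photon energy equals work function:
φ = hc/λ₀

Calculating:
φ = (6.626×10⁻³⁴ J·s)(3×10⁸ m/s) / (642.4×10⁻⁹ m)
φ = 1.93 eV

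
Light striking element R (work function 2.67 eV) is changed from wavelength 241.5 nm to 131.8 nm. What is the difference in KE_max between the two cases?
4.2731 eV

Using Einstein's equation: KE_max = hc/λ - φ

For λ₁ = 241.5 nm:
KE₁ = hc/λ₁ - φ = 5.1339 - 2.67 = 2.4639 eV

For λ₂ = 131.8 nm:
KE₂ = hc/λ₂ - φ = 9.4070 - 2.67 = 6.7370 eV

Change in KE:
ΔKE = KE₂ - KE₁ = 6.7370 - 2.4639 = 4.2731 eV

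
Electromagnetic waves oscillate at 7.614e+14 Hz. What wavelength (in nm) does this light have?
393.74 nm

Using the wave equation: c = fλ

Solving for wavelength:
λ = c/f = (3×10⁸ m/s) / (7.614e+14 Hz)
λ = 393.74 nm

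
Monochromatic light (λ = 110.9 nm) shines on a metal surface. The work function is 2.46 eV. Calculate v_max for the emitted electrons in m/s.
1.7514e+06 m/s

First, find the maximum kinetic energy:
E_photon = hc/λ = 11.1798 eV
KE_max = E_photon - φ = 11.1798 - 2.46 = 8.7198 eV

Convert to Joules: KE_max = 8.7198 × 1.602×10⁻¹⁹ J = 1.3971e-18 J

Then use KE = ½mv² to find velocity:
v = √(2·KE/m) = √(2 × 1.3971e-18 J / 9.109e-31 kg)
v = 1.7514e+06 m/s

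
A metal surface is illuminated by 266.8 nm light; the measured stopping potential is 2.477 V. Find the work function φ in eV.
2.17 eV

The stopping potential gives the maximum kinetic energy: KE_max = eV_s = 2.477 eV

From Einstein's photoelectric equation: KE_max = hc/λ - φ
Rearranging: φ = hc/λ - KE_max

Calculate photon energy:
E_photon = hc/λ = (6.626×10⁻³⁴ J·s)(3×10⁸ m/s) / (266.8×10⁻⁹ m) = 4.6471 eV

Therefore:
φ = 4.6471 - 2.477 = 2.17 eV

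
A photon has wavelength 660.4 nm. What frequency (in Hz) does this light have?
4.5396e+14 Hz

Using the wave equation: c = fλ

Solving for frequency:
f = c/λ = (3×10⁸ m/s) / (660.4×10⁻⁹ m)
f = 4.5396e+14 Hz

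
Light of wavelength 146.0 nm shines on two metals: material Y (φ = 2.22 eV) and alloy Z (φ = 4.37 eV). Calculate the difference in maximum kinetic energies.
2.1500 eV

Using KE_max = hc/λ - φ for each metal:

Photon energy: E = hc/λ = 8.4921 eV

For material Y (φ₁ = 2.22 eV):
KE₁ = E - φ₁ = 8.4921 - 2.22 = 6.2721 eV

For alloy Z (φ₂ = 4.37 eV):
KE₂ = E - φ₂ = 8.4921 - 4.37 = 4.1221 eV

Difference:
ΔKE = KE₁ - KE₂ = 6.2721 - 4.1221 = 2.1500 eV

Note: The difference equals the difference in work functions: 4.37 - 2.22 = 2.15 eV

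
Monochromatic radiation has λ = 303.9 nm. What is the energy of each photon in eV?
4.0798 eV

Using E = hf = hc/λ:

E = hc/λ = (6.626×10⁻³⁴ J·s)(3×10⁸ m/s) / (303.9×10⁻⁹ m)
E = 4.0798 eV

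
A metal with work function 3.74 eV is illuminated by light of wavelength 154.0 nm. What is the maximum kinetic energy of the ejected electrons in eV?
4.3109 eV

Using Einstein's photoelectric equation: KE_max = hf - φ = hc/λ - φ

First, calculate the photon energy:
E_photon = hc/λ = (6.626×10⁻³⁴ J·s)(3×10⁸ m/s) / (154.0×10⁻⁹ m)
E_photon = 8.0509 eV

Then, the maximum kinetic energy:
KE_max = E_photon - φ = 8.0509 eV - 3.74 eV = 4.3109 eV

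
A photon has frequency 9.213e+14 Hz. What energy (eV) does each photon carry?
3.8102 eV

Using E = hf:

E = hf = (6.626×10⁻³⁴ J·s)(9.213e+14 Hz)
E = 3.8102 eV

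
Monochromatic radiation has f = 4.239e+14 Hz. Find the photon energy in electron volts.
1.7531 eV

Using E = hf:

E = hf = (6.626×10⁻³⁴ J·s)(4.239e+14 Hz)
E = 1.7531 eV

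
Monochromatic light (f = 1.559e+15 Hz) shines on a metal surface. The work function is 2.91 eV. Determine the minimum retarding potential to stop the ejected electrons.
3.5375 V

The stopping potential V_s satisfies: eV_s = KE_max

First, find KE_max using Einstein's equation:
E_photon = hf = (6.626×10⁻³⁴ J·s)(1.559e+15 Hz) = 6.4475 eV
KE_max = E_photon - φ = 6.4475 - 2.91 = 3.5375 eV

Since eV_s = KE_max:
V_s = KE_max/e = 3.5375 V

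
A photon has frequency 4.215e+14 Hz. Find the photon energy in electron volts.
1.7432 eV

Using E = hf:

E = hf = (6.626×10⁻³⁴ J·s)(4.215e+14 Hz)
E = 1.7432 eV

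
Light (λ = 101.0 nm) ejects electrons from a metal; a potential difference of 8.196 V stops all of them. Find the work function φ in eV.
4.08 eV

The stopping potential gives the maximum kinetic energy: KE_max = eV_s = 8.196 eV

From Einstein's photoelectric equation: KE_max = hc/λ - φ
Rearranging: φ = hc/λ - KE_max

Calculate photon energy:
E_photon = hc/λ = (6.626×10⁻³⁴ J·s)(3×10⁸ m/s) / (101.0×10⁻⁹ m) = 12.2757 eV

Therefore:
φ = 12.2757 - 8.196 = 4.08 eV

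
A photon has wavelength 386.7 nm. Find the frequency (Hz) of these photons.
7.7526e+14 Hz

Using the wave equation: c = fλ

Solving for frequency:
f = c/λ = (3×10⁸ m/s) / (386.7×10⁻⁹ m)
f = 7.7526e+14 Hz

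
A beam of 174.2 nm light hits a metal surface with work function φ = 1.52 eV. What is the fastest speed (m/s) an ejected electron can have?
1.4032e+06 m/s

First, find the maximum kinetic energy:
E_photon = hc/λ = 7.1173 eV
KE_max = E_photon - φ = 7.1173 - 1.52 = 5.5973 eV

Convert to Joules: KE_max = 5.5973 × 1.602×10⁻¹⁹ J = 8.9679e-19 J

Then use KE = ½mv² to find velocity:
v = √(2·KE/m) = √(2 × 8.9679e-19 J / 9.109e-31 kg)
v = 1.4032e+06 m/s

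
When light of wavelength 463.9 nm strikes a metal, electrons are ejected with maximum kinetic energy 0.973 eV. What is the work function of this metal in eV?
1.70 eV

From Einstein's photoelectric equation: KE_max = hf - φ = hc/λ - φ

Rearranging for φ:
φ = hc/λ - KE_max

Calculate photon energy:
E_photon = hc/λ = 2.6726 eV

Therefore:
φ = 2.6726 - 0.973 = 1.70 eV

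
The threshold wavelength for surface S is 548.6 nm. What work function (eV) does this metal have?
2.26 eV

At the threshold wavelength, photon energy equals work function:
φ = hc/λ₀

Calculating:
φ = (6.626×10⁻³⁴ J·s)(3×10⁸ m/s) / (548.6×10⁻⁹ m)
φ = 2.26 eV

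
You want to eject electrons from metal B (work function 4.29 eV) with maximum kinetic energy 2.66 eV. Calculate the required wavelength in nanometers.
178.39 nm

From Einstein's equation: KE_max = hc/λ - φ

Rearranging for λ:
hc/λ = KE_max + φ
λ = hc/(KE_max + φ)

Required photon energy:
E_photon = KE_max + φ = 2.66 + 4.29 = 6.95 eV

Required wavelength:
λ = hc/E_photon = (6.626×10⁻³⁴)(3×10⁸) / (6.95 × 1.602×10⁻¹⁹)
λ = 178.39 nm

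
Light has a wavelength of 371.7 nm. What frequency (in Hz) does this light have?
8.0654e+14 Hz

Using the wave equation: c = fλ

Solving for frequency:
f = c/λ = (3×10⁸ m/s) / (371.7×10⁻⁹ m)
f = 8.0654e+14 Hz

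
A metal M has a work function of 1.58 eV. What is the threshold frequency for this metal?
3.8204e+14 Hz

The threshold frequency is when the photon energy equals the work function:
hf₀ = φ

Solving for f₀:
f₀ = φ/h = (1.58 eV × 1.602×10⁻¹⁹ J/eV) / (6.626×10⁻³⁴ J·s)
f₀ = 3.8204e+14 Hz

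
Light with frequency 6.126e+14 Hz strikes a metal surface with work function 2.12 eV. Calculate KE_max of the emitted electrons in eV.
0.4135 eV

Using Einstein's photoelectric equation: KE_max = hf - φ

First, calculate the photon energy:
E_photon = hf = (6.626×10⁻³⁴ J·s)(6.126e+14 Hz)
E_photon = 2.5335 eV

Then, the maximum kinetic energy:
KE_max = E_photon - φ = 2.5335 eV - 2.12 eV = 0.4135 eV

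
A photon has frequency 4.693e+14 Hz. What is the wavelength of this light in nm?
638.81 nm

Using the wave equation: c = fλ

Solving for wavelength:
λ = c/f = (3×10⁸ m/s) / (4.693e+14 Hz)
λ = 638.81 nm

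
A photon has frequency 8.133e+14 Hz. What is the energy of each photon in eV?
3.3635 eV

Using E = hf:

E = hf = (6.626×10⁻³⁴ J·s)(8.133e+14 Hz)
E = 3.3635 eV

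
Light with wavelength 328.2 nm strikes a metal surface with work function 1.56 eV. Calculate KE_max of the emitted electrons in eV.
2.2177 eV

Using Einstein's photoelectric equation: KE_max = hf - φ = hc/λ - φ

First, calculate the photon energy:
E_photon = hc/λ = (6.626×10⁻³⁴ J·s)(3×10⁸ m/s) / (328.2×10⁻⁹ m)
E_photon = 3.7777 eV

Then, the maximum kinetic energy:
KE_max = E_photon - φ = 3.7777 eV - 1.56 eV = 2.2177 eV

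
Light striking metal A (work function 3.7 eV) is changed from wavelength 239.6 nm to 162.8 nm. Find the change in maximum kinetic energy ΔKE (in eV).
2.4411 eV

Using Einstein's equation: KE_max = hc/λ - φ

For λ₁ = 239.6 nm:
KE₁ = hc/λ₁ - φ = 5.1746 - 3.7 = 1.4746 eV

For λ₂ = 162.8 nm:
KE₂ = hc/λ₂ - φ = 7.6157 - 3.7 = 3.9157 eV

Change in KE:
ΔKE = KE₂ - KE₁ = 3.9157 - 1.4746 = 2.4411 eV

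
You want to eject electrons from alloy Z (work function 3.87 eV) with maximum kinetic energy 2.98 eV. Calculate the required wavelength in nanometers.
181.00 nm

From Einstein's equation: KE_max = hc/λ - φ

Rearranging for λ:
hc/λ = KE_max + φ
λ = hc/(KE_max + φ)

Required photon energy:
E_photon = KE_max + φ = 2.98 + 3.87 = 6.85 eV

Required wavelength:
λ = hc/E_photon = (6.626×10⁻³⁴)(3×10⁸) / (6.85 × 1.602×10⁻¹⁹)
λ = 181.00 nm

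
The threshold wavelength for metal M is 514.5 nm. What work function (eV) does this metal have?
2.41 eV

At the threshold wavelength, photon energy equals work function:
φ = hc/λ₀

Calculating:
φ = (6.626×10⁻³⁴ J·s)(3×10⁸ m/s) / (514.5×10⁻⁹ m)
φ = 2.41 eV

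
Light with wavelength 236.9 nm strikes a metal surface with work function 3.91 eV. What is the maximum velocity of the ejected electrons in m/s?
6.8235e+05 m/s

First, find the maximum kinetic energy:
E_photon = hc/λ = 5.2336 eV
KE_max = E_photon - φ = 5.2336 - 3.91 = 1.3236 eV

Convert to Joules: KE_max = 1.3236 × 1.602×10⁻¹⁹ J = 2.1207e-19 J

Then use KE = ½mv² to find velocity:
v = √(2·KE/m) = √(2 × 2.1207e-19 J / 9.109e-31 kg)
v = 6.8235e+05 m/s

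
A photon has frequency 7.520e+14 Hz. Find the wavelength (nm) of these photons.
398.66 nm

Using the wave equation: c = fλ

Solving for wavelength:
λ = c/f = (3×10⁸ m/s) / (7.520e+14 Hz)
λ = 398.66 nm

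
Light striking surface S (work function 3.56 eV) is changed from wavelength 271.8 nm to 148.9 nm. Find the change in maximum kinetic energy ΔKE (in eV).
3.7651 eV

Using Einstein's equation: KE_max = hc/λ - φ

For λ₁ = 271.8 nm:
KE₁ = hc/λ₁ - φ = 4.5616 - 3.56 = 1.0016 eV

For λ₂ = 148.9 nm:
KE₂ = hc/λ₂ - φ = 8.3267 - 3.56 = 4.7667 eV

Change in KE:
ΔKE = KE₂ - KE₁ = 4.7667 - 1.0016 = 3.7651 eV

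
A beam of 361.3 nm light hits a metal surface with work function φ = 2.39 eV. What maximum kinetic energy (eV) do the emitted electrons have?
1.0416 eV

Using Einstein's photoelectric equation: KE_max = hf - φ = hc/λ - φ

First, calculate the photon energy:
E_photon = hc/λ = (6.626×10⁻³⁴ J·s)(3×10⁸ m/s) / (361.3×10⁻⁹ m)
E_photon = 3.4316 eV

Then, the maximum kinetic energy:
KE_max = E_photon - φ = 3.4316 eV - 2.39 eV = 1.0416 eV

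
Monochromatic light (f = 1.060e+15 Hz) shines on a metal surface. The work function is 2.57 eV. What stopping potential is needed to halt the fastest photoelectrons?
1.8138 V

The stopping potential V_s satisfies: eV_s = KE_max

First, find KE_max using Einstein's equation:
E_photon = hf = (6.626×10⁻³⁴ J·s)(1.060e+15 Hz) = 4.3838 eV
KE_max = E_photon - φ = 4.3838 - 2.57 = 1.8138 eV

Since eV_s = KE_max:
V_s = KE_max/e = 1.8138 V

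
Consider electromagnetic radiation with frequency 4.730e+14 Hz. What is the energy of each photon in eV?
1.9562 eV

Using E = hf:

E = hf = (6.626×10⁻³⁴ J·s)(4.730e+14 Hz)
E = 1.9562 eV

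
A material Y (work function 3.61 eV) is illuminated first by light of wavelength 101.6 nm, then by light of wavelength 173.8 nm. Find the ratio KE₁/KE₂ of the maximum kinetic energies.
2.4387

Using Einstein's equation: KE_max = hc/λ - φ

For λ₁ = 101.6 nm:
E₁ = hc/λ₁ = 12.2032 eV
KE₁ = E₁ - φ = 12.2032 - 3.61 = 8.5932 eV

For λ₂ = 173.8 nm:
E₂ = hc/λ₂ = 7.1337 eV
KE₂ = E₂ - φ = 7.1337 - 3.61 = 3.5237 eV

Ratio: KE₁/KE₂ = 8.5932/3.5237 = 2.4387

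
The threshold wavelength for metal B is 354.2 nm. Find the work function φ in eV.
3.50 eV

At the threshold wavelength, photon energy equals work function:
φ = hc/λ₀

Calculating:
φ = (6.626×10⁻³⁴ J·s)(3×10⁸ m/s) / (354.2×10⁻⁹ m)
φ = 3.50 eV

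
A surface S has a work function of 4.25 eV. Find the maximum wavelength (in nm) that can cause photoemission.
291.73 nm

The threshold wavelength is when the photon energy equals the work function:
hc/λ₀ = φ

Solving for λ₀:
λ₀ = hc/φ = (6.626×10⁻³⁴ J·s)(3×10⁸ m/s) / (4.25 eV × 1.602×10⁻¹⁹ J/eV)
λ₀ = 291.73 nm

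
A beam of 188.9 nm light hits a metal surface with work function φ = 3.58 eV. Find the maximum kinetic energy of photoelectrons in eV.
2.9835 eV

Using Einstein's photoelectric equation: KE_max = hf - φ = hc/λ - φ

First, calculate the photon energy:
E_photon = hc/λ = (6.626×10⁻³⁴ J·s)(3×10⁸ m/s) / (188.9×10⁻⁹ m)
E_photon = 6.5635 eV

Then, the maximum kinetic energy:
KE_max = E_photon - φ = 6.5635 eV - 3.58 eV = 2.9835 eV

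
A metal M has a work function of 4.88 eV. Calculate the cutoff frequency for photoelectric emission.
1.1800e+15 Hz

The threshold frequency is when the photon energy equals the work function:
hf₀ = φ

Solving for f₀:
f₀ = φ/h = (4.88 eV × 1.602×10⁻¹⁹ J/eV) / (6.626×10⁻³⁴ J·s)
f₀ = 1.1800e+15 Hz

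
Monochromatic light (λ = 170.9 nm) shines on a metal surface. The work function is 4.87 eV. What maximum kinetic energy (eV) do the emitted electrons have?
2.3848 eV

Using Einstein's photoelectric equation: KE_max = hf - φ = hc/λ - φ

First, calculate the photon energy:
E_photon = hc/λ = (6.626×10⁻³⁴ J·s)(3×10⁸ m/s) / (170.9×10⁻⁹ m)
E_photon = 7.2548 eV

Then, the maximum kinetic energy:
KE_max = E_photon - φ = 7.2548 eV - 4.87 eV = 2.3848 eV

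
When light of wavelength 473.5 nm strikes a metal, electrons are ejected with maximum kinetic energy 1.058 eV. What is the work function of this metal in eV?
1.56 eV

From Einstein's photoelectric equation: KE_max = hf - φ = hc/λ - φ

Rearranging for φ:
φ = hc/λ - KE_max

Calculate photon energy:
E_photon = hc/λ = 2.6185 eV

Therefore:
φ = 2.6185 - 1.058 = 1.56 eV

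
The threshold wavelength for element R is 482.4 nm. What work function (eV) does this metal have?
2.57 eV

At the threshold wavelength, photon energy equals work function:
φ = hc/λ₀

Calculating:
φ = (6.626×10⁻³⁴ J·s)(3×10⁸ m/s) / (482.4×10⁻⁹ m)
φ = 2.57 eV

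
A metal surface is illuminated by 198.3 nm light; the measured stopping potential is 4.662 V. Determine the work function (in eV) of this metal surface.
1.59 eV

The stopping potential gives the maximum kinetic energy: KE_max = eV_s = 4.662 eV

From Einstein's photoelectric equation: KE_max = hc/λ - φ
Rearranging: φ = hc/λ - KE_max

Calculate photon energy:
E_photon = hc/λ = (6.626×10⁻³⁴ J·s)(3×10⁸ m/s) / (198.3×10⁻⁹ m) = 6.2524 eV

Therefore:
φ = 6.2524 - 4.662 = 1.59 eV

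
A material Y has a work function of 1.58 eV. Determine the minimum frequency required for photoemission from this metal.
3.8204e+14 Hz

The threshold frequency is when the photon energy equals the work function:
hf₀ = φ

Solving for f₀:
f₀ = φ/h = (1.58 eV × 1.602×10⁻¹⁹ J/eV) / (6.626×10⁻³⁴ J·s)
f₀ = 3.8204e+14 Hz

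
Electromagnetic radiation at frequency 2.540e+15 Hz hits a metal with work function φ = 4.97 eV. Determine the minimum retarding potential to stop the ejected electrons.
5.5346 V

The stopping potential V_s satisfies: eV_s = KE_max

First, find KE_max using Einstein's equation:
E_photon = hf = (6.626×10⁻³⁴ J·s)(2.540e+15 Hz) = 10.5046 eV
KE_max = E_photon - φ = 10.5046 - 4.97 = 5.5346 eV

Since eV_s = KE_max:
V_s = KE_max/e = 5.5346 V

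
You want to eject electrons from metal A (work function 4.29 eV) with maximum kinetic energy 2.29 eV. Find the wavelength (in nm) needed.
188.43 nm

From Einstein's equation: KE_max = hc/λ - φ

Rearranging for λ:
hc/λ = KE_max + φ
λ = hc/(KE_max + φ)

Required photon energy:
E_photon = KE_max + φ = 2.29 + 4.29 = 6.58 eV

Required wavelength:
λ = hc/E_photon = (6.626×10⁻³⁴)(3×10⁸) / (6.58 × 1.602×10⁻¹⁹)
λ = 188.43 nm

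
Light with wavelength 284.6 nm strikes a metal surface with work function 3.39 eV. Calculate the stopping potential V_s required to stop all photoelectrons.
0.9664 V

The stopping potential V_s satisfies: eV_s = KE_max

First, find KE_max using Einstein's equation:
E_photon = hc/λ = 4.3564 eV
KE_max = E_photon - φ = 4.3564 - 3.39 = 0.9664 eV

Since eV_s = KE_max:
V_s = KE_max/e = 0.9664 V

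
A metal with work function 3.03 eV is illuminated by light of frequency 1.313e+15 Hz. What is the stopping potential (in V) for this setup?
2.4001 V

The stopping potential V_s satisfies: eV_s = KE_max

First, find KE_max using Einstein's equation:
E_photon = hf = (6.626×10⁻³⁴ J·s)(1.313e+15 Hz) = 5.4301 eV
KE_max = E_photon - φ = 5.4301 - 3.03 = 2.4001 eV

Since eV_s = KE_max:
V_s = KE_max/e = 2.4001 V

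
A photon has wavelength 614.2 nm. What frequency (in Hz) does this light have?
4.8810e+14 Hz

Using the wave equation: c = fλ

Solving for frequency:
f = c/λ = (3×10⁸ m/s) / (614.2×10⁻⁹ m)
f = 4.8810e+14 Hz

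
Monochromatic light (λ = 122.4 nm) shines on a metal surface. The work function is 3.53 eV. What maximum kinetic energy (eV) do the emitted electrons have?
6.5994 eV

Using Einstein's photoelectric equation: KE_max = hf - φ = hc/λ - φ

First, calculate the photon energy:
E_photon = hc/λ = (6.626×10⁻³⁴ J·s)(3×10⁸ m/s) / (122.4×10⁻⁹ m)
E_photon = 10.1294 eV

Then, the maximum kinetic energy:
KE_max = E_photon - φ = 10.1294 eV - 3.53 eV = 6.5994 eV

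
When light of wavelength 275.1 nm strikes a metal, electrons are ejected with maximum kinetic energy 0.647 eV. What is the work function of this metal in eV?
3.86 eV

From Einstein's photoelectric equation: KE_max = hf - φ = hc/λ - φ

Rearranging for φ:
φ = hc/λ - KE_max

Calculate photon energy:
E_photon = hc/λ = 4.5069 eV

Therefore:
φ = 4.5069 - 0.647 = 3.86 eV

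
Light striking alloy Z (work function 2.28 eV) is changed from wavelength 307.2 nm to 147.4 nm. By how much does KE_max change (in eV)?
4.3755 eV

Using Einstein's equation: KE_max = hc/λ - φ

For λ₁ = 307.2 nm:
KE₁ = hc/λ₁ - φ = 4.0359 - 2.28 = 1.7559 eV

For λ₂ = 147.4 nm:
KE₂ = hc/λ₂ - φ = 8.4114 - 2.28 = 6.1314 eV

Change in KE:
ΔKE = KE₂ - KE₁ = 6.1314 - 1.7559 = 4.3755 eV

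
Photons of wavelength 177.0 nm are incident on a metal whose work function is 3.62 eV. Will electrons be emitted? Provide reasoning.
Yes

For photoemission, the photon energy must exceed the work function.

Photon energy: E = hc/λ = 7.0048 eV
Work function: φ = 3.62 eV

Since E_photon (7.0048 eV) > φ (3.62 eV), photoemission WILL occur.
The threshold wavelength is λ₀ = hc/φ = 342.5 nm.
Since 177.0 nm < 342.5 nm, the light has sufficient energy.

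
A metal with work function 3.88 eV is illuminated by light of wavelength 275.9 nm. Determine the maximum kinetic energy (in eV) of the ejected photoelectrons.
0.6138 eV

Using Einstein's photoelectric equation: KE_max = hf - φ = hc/λ - φ

First, calculate the photon energy:
E_photon = hc/λ = (6.626×10⁻³⁴ J·s)(3×10⁸ m/s) / (275.9×10⁻⁹ m)
E_photon = 4.4938 eV

Then, the maximum kinetic energy:
KE_max = E_photon - φ = 4.4938 eV - 3.88 eV = 0.6138 eV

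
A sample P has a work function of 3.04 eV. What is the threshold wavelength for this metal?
407.84 nm

The threshold wavelength is when the photon energy equals the work function:
hc/λ₀ = φ

Solving for λ₀:
λ₀ = hc/φ = (6.626×10⁻³⁴ J·s)(3×10⁸ m/s) / (3.04 eV × 1.602×10⁻¹⁹ J/eV)
λ₀ = 407.84 nm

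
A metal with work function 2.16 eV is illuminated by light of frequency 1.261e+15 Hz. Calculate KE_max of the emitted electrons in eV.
3.0551 eV

Using Einstein's photoelectric equation: KE_max = hf - φ

First, calculate the photon energy:
E_photon = hf = (6.626×10⁻³⁴ J·s)(1.261e+15 Hz)
E_photon = 5.2151 eV

Then, the maximum kinetic energy:
KE_max = E_photon - φ = 5.2151 eV - 2.16 eV = 3.0551 eV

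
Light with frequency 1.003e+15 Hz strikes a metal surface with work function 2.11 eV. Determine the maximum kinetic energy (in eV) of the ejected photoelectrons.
2.0381 eV

Using Einstein's photoelectric equation: KE_max = hf - φ

First, calculate the photon energy:
E_photon = hf = (6.626×10⁻³⁴ J·s)(1.003e+15 Hz)
E_photon = 4.1481 eV

Then, the maximum kinetic energy:
KE_max = E_photon - φ = 4.1481 eV - 2.11 eV = 2.0381 eV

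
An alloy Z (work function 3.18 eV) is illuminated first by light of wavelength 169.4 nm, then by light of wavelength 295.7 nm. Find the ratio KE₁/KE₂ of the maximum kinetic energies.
4.0863

Using Einstein's equation: KE_max = hc/λ - φ

For λ₁ = 169.4 nm:
E₁ = hc/λ₁ = 7.3190 eV
KE₁ = E₁ - φ = 7.3190 - 3.18 = 4.1390 eV

For λ₂ = 295.7 nm:
E₂ = hc/λ₂ = 4.1929 eV
KE₂ = E₂ - φ = 4.1929 - 3.18 = 1.0129 eV

Ratio: KE₁/KE₂ = 4.1390/1.0129 = 4.0863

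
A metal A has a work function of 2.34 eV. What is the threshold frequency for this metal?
5.6581e+14 Hz

The threshold frequency is when the photon energy equals the work function:
hf₀ = φ

Solving for f₀:
f₀ = φ/h = (2.34 eV × 1.602×10⁻¹⁹ J/eV) / (6.626×10⁻³⁴ J·s)
f₀ = 5.6581e+14 Hz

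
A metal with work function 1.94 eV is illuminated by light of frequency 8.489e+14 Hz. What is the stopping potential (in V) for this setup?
1.5708 V

The stopping potential V_s satisfies: eV_s = KE_max

First, find KE_max using Einstein's equation:
E_photon = hf = (6.626×10⁻³⁴ J·s)(8.489e+14 Hz) = 3.5108 eV
KE_max = E_photon - φ = 3.5108 - 1.94 = 1.5708 eV

Since eV_s = KE_max:
V_s = KE_max/e = 1.5708 V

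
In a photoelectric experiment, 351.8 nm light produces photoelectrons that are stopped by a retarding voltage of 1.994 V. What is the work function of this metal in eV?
1.53 eV

The stopping potential gives the maximum kinetic energy: KE_max = eV_s = 1.994 eV

From Einstein's photoelectric equation: KE_max = hc/λ - φ
Rearranging: φ = hc/λ - KE_max

Calculate photon energy:
E_photon = hc/λ = (6.626×10⁻³⁴ J·s)(3×10⁸ m/s) / (351.8×10⁻⁹ m) = 3.5243 eV

Therefore:
φ = 3.5243 - 1.994 = 1.53 eV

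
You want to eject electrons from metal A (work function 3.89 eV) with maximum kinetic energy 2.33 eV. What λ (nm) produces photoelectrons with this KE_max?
199.33 nm

From Einstein's equation: KE_max = hc/λ - φ

Rearranging for λ:
hc/λ = KE_max + φ
λ = hc/(KE_max + φ)

Required photon energy:
E_photon = KE_max + φ = 2.33 + 3.89 = 6.22 eV

Required wavelength:
λ = hc/E_photon = (6.626×10⁻³⁴)(3×10⁸) / (6.22 × 1.602×10⁻¹⁹)
λ = 199.33 nm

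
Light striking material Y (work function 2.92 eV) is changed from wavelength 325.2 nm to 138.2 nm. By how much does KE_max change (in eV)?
5.1588 eV

Using Einstein's equation: KE_max = hc/λ - φ

For λ₁ = 325.2 nm:
KE₁ = hc/λ₁ - φ = 3.8126 - 2.92 = 0.8926 eV

For λ₂ = 138.2 nm:
KE₂ = hc/λ₂ - φ = 8.9714 - 2.92 = 6.0514 eV

Change in KE:
ΔKE = KE₂ - KE₁ = 6.0514 - 0.8926 = 5.1588 eV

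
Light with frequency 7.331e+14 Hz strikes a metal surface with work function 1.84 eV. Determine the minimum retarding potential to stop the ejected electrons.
1.1919 V

The stopping potential V_s satisfies: eV_s = KE_max

First, find KE_max using Einstein's equation:
E_photon = hf = (6.626×10⁻³⁴ J·s)(7.331e+14 Hz) = 3.0319 eV
KE_max = E_photon - φ = 3.0319 - 1.84 = 1.1919 eV

Since eV_s = KE_max:
V_s = KE_max/e = 1.1919 V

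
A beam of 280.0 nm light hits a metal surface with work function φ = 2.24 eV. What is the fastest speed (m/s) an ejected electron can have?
8.7730e+05 m/s

First, find the maximum kinetic energy:
E_photon = hc/λ = 4.4280 eV
KE_max = E_photon - φ = 4.4280 - 2.24 = 2.1880 eV

Convert to Joules: KE_max = 2.1880 × 1.602×10⁻¹⁹ J = 3.5056e-19 J

Then use KE = ½mv² to find velocity:
v = √(2·KE/m) = √(2 × 3.5056e-19 J / 9.109e-31 kg)
v = 8.7730e+05 m/s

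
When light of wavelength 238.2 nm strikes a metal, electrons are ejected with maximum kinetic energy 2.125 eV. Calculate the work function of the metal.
3.08 eV

From Einstein's photoelectric equation: KE_max = hf - φ = hc/λ - φ

Rearranging for φ:
φ = hc/λ - KE_max

Calculate photon energy:
E_photon = hc/λ = 5.2050 eV

Therefore:
φ = 5.2050 - 2.125 = 3.08 eV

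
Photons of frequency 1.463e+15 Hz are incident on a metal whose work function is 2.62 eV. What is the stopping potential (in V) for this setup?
3.4305 V

The stopping potential V_s satisfies: eV_s = KE_max

First, find KE_max using Einstein's equation:
E_photon = hf = (6.626×10⁻³⁴ J·s)(1.463e+15 Hz) = 6.0505 eV
KE_max = E_photon - φ = 6.0505 - 2.62 = 3.4305 eV

Since eV_s = KE_max:
V_s = KE_max/e = 3.4305 V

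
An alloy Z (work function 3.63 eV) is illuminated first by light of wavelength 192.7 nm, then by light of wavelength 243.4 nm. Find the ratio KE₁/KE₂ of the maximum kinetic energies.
1.9155

Using Einstein's equation: KE_max = hc/λ - φ

For λ₁ = 192.7 nm:
E₁ = hc/λ₁ = 6.4341 eV
KE₁ = E₁ - φ = 6.4341 - 3.63 = 2.8041 eV

For λ₂ = 243.4 nm:
E₂ = hc/λ₂ = 5.0938 eV
KE₂ = E₂ - φ = 5.0938 - 3.63 = 1.4638 eV

Ratio: KE₁/KE₂ = 2.8041/1.4638 = 1.9155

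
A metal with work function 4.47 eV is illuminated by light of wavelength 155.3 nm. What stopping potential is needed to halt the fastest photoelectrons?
3.5135 V

The stopping potential V_s satisfies: eV_s = KE_max

First, find KE_max using Einstein's equation:
E_photon = hc/λ = 7.9835 eV
KE_max = E_photon - φ = 7.9835 - 4.47 = 3.5135 eV

Since eV_s = KE_max:
V_s = KE_max/e = 3.5135 V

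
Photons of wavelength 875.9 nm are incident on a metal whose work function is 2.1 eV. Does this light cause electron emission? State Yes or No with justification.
No

For photoemission, the photon energy must exceed the work function.

Photon energy: E = hc/λ = 1.4155 eV
Work function: φ = 2.1 eV

Since E_photon (1.4155 eV) < φ (2.1 eV), photoemission will NOT occur.
The threshold wavelength is λ₀ = hc/φ = 590.4 nm.
Since 875.9 nm > 590.4 nm, the photons lack sufficient energy.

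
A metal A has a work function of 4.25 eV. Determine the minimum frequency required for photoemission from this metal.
1.0276e+15 Hz

The threshold frequency is when the photon energy equals the work function:
hf₀ = φ

Solving for f₀:
f₀ = φ/h = (4.25 eV × 1.602×10⁻¹⁹ J/eV) / (6.626×10⁻³⁴ J·s)
f₀ = 1.0276e+15 Hz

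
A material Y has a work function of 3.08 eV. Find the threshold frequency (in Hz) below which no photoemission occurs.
7.4474e+14 Hz

The threshold frequency is when the photon energy equals the work function:
hf₀ = φ

Solving for f₀:
f₀ = φ/h = (3.08 eV × 1.602×10⁻¹⁹ J/eV) / (6.626×10⁻³⁴ J·s)
f₀ = 7.4474e+14 Hz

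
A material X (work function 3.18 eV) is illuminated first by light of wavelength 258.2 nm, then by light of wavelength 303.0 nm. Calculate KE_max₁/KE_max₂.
1.7786

Using Einstein's equation: KE_max = hc/λ - φ

For λ₁ = 258.2 nm:
E₁ = hc/λ₁ = 4.8019 eV
KE₁ = E₁ - φ = 4.8019 - 3.18 = 1.6219 eV

For λ₂ = 303.0 nm:
E₂ = hc/λ₂ = 4.0919 eV
KE₂ = E₂ - φ = 4.0919 - 3.18 = 0.9119 eV

Ratio: KE₁/KE₂ = 1.6219/0.9119 = 1.7786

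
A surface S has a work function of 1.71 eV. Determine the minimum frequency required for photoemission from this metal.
4.1348e+14 Hz

The threshold frequency is when the photon energy equals the work function:
hf₀ = φ

Solving for f₀:
f₀ = φ/h = (1.71 eV × 1.602×10⁻¹⁹ J/eV) / (6.626×10⁻³⁴ J·s)
f₀ = 4.1348e+14 Hz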